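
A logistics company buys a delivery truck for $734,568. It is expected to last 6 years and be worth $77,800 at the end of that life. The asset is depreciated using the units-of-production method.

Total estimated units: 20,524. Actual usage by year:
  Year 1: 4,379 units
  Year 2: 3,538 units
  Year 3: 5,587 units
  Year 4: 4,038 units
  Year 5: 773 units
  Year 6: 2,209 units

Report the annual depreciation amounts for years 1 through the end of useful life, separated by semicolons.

$140,128; $113,216; $178,784; $129,216; $24,736; $70,688

Depreciable base = $734,568 − $77,800 = $656,768.
Rate = $656,768 / 20,524 units = $32 per unit.
Year 1: 4,379 × $32 = $140,128. Book value $594,440.
Year 2: 3,538 × $32 = $113,216. Book value $481,224.
Year 3: 5,587 × $32 = $178,784. Book value $302,440.
Year 4: 4,038 × $32 = $129,216. Book value $173,224.
Year 5: 773 × $32 = $24,736. Book value $148,488.
Year 6: 2,209 × $32 = $70,688. Book value $77,800.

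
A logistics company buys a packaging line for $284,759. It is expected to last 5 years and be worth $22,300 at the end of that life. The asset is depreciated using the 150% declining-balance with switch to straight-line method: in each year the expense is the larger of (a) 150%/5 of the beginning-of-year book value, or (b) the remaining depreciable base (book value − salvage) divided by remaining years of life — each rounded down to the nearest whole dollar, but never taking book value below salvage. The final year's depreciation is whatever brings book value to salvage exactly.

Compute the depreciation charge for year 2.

Depreciable base = $284,759 − $22,300 = $262,459.
Year 1: DB = ⌊$284,759 × 150%/5⌋ = $85,427; SL = ⌊$262,459/5⌋ = $52,491 → take DB $85,427. Book value $199,332.
Year 2: DB = ⌊$199,332 × 150%/5⌋ = $59,799; SL = ⌊$177,032/4⌋ = $44,258 → take DB $59,799. Book value $139,533.

$59,799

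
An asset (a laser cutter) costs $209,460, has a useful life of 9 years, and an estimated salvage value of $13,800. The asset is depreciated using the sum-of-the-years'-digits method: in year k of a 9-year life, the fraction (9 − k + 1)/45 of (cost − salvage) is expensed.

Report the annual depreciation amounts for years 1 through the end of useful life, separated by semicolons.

$39,132; $34,784; $30,436; $26,088; $21,740; $17,392; $13,044; $8,696; $4,348

Depreciable base = $209,460 − $13,800 = $195,660.
Sum of the years' digits = 9+8+7+6+5+4+3+2+1 = 45.
Year 1: $195,660 × 9/45 = $39,132. Book value $170,328.
Year 2: $195,660 × 8/45 = $34,784. Book value $135,544.
Year 3: $195,660 × 7/45 = $30,436. Book value $105,108.
Year 4: $195,660 × 6/45 = $26,088. Book value $79,020.
Year 5: $195,660 × 5/45 = $21,740. Book value $57,280.
Year 6: $195,660 × 4/45 = $17,392. Book value $39,888.
Year 7: $195,660 × 3/45 = $13,044. Book value $26,844.
Year 8: $195,660 × 2/45 = $8,696. Book value $18,148.
Year 9: $195,660 × 1/45 = $4,348. Book value $13,800.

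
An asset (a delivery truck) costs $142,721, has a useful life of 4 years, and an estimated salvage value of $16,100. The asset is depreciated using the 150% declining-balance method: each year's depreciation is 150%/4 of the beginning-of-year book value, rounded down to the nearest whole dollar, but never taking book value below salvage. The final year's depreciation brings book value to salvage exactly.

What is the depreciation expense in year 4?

Depreciable base = $142,721 − $16,100 = $126,621.
Year 1: ⌊$142,721 × 150%/4⌋ = $53,520. Book value $89,201.
Year 2: ⌊$89,201 × 150%/4⌋ = $33,450. Book value $55,751.
Year 3: ⌊$55,751 × 150%/4⌋ = $20,906. Book value $34,845.
Year 4 (final): $34,845 − $16,100 = $18,745. Book value $16,100.

$18,745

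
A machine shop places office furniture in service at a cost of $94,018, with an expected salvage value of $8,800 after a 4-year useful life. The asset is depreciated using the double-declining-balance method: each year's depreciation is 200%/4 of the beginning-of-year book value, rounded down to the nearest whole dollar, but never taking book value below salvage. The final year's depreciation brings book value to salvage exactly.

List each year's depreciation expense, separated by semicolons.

Depreciable base = $94,018 − $8,800 = $85,218.
Year 1: ⌊$94,018 × 200%/4⌋ = $47,009. Book value $47,009.
Year 2: ⌊$47,009 × 200%/4⌋ = $23,504. Book value $23,505.
Year 3: ⌊$23,505 × 200%/4⌋ = $11,752. Book value $11,753.
Year 4 (final): $11,753 − $8,800 = $2,953. Book value $8,800.

$47,009; $23,504; $11,752; $2,953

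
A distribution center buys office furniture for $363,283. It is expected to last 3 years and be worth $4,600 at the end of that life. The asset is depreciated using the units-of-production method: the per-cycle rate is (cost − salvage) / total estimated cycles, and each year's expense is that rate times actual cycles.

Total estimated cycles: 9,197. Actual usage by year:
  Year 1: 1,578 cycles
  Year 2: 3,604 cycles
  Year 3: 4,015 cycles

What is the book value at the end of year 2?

$161,185

Depreciable base = $363,283 − $4,600 = $358,683.
Rate = $358,683 / 9,197 cycles = $39 per cycle.
Year 1: 1,578 × $39 = $61,542. Book value $301,741.
Year 2: 3,604 × $39 = $140,556. Book value $161,185.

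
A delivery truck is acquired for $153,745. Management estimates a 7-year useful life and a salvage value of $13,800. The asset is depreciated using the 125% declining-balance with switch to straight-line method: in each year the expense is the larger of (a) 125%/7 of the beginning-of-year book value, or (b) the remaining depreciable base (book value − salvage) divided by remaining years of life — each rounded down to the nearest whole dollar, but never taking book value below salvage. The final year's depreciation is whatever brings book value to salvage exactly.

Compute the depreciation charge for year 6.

$17,854

Depreciable base = $153,745 − $13,800 = $139,945.
Year 1: DB = ⌊$153,745 × 125%/7⌋ = $27,454; SL = ⌊$139,945/7⌋ = $19,992 → take DB $27,454. Book value $126,291.
Year 2: DB = ⌊$126,291 × 125%/7⌋ = $22,551; SL = ⌊$112,491/6⌋ = $18,748 → take DB $22,551. Book value $103,740.
Year 3: DB = ⌊$103,740 × 125%/7⌋ = $18,525; SL = ⌊$89,940/5⌋ = $17,988 → take DB $18,525. Book value $85,215.
Year 4: DB = ⌊$85,215 × 125%/7⌋ = $15,216; SL = ⌊$71,415/4⌋ = $17,853 → take SL $17,853. Book value $67,362.
Year 5: DB = ⌊$67,362 × 125%/7⌋ = $12,028; SL = ⌊$53,562/3⌋ = $17,854 → take SL $17,854. Book value $49,508.
Year 6: DB = ⌊$49,508 × 125%/7⌋ = $8,840; SL = ⌊$35,708/2⌋ = $17,854 → take SL $17,854. Book value $31,654.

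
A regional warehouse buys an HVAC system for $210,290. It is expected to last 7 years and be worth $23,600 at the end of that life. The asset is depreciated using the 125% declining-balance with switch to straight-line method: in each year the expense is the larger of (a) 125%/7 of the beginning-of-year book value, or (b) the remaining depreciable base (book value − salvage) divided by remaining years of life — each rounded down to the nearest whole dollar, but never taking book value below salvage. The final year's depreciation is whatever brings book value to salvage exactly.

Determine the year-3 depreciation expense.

$25,338

Depreciable base = $210,290 − $23,600 = $186,690.
Year 1: DB = ⌊$210,290 × 125%/7⌋ = $37,551; SL = ⌊$186,690/7⌋ = $26,670 → take DB $37,551. Book value $172,739.
Year 2: DB = ⌊$172,739 × 125%/7⌋ = $30,846; SL = ⌊$149,139/6⌋ = $24,856 → take DB $30,846. Book value $141,893.
Year 3: DB = ⌊$141,893 × 125%/7⌋ = $25,338; SL = ⌊$118,293/5⌋ = $23,658 → take DB $25,338. Book value $116,555.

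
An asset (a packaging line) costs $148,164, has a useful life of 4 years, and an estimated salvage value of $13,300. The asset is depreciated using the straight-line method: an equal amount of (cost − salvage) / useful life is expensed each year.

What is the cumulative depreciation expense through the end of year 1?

Depreciable base = $148,164 − $13,300 = $134,864.
Annual expense = $134,864 / 4 = $33,716.
End of year 1: book value $114,448.
Accumulated through year 1 = $148,164 − $114,448 = $33,716.

$33,716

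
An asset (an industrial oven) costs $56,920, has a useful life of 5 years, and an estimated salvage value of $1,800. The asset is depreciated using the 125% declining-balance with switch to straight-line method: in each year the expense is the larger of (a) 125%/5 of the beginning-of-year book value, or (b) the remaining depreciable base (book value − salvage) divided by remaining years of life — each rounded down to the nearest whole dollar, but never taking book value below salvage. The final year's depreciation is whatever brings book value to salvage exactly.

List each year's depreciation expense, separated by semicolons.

Depreciable base = $56,920 − $1,800 = $55,120.
Year 1: DB = ⌊$56,920 × 125%/5⌋ = $14,230; SL = ⌊$55,120/5⌋ = $11,024 → take DB $14,230. Book value $42,690.
Year 2: DB = ⌊$42,690 × 125%/5⌋ = $10,672; SL = ⌊$40,890/4⌋ = $10,222 → take DB $10,672. Book value $32,018.
Year 3: DB = ⌊$32,018 × 125%/5⌋ = $8,004; SL = ⌊$30,218/3⌋ = $10,072 → take SL $10,072. Book value $21,946.
Year 4: DB = ⌊$21,946 × 125%/5⌋ = $5,486; SL = ⌊$20,146/2⌋ = $10,073 → take SL $10,073. Book value $11,873.
Year 5 (final): $11,873 − $1,800 = $10,073. Book value $1,800.

$14,230; $10,672; $10,072; $10,073; $10,073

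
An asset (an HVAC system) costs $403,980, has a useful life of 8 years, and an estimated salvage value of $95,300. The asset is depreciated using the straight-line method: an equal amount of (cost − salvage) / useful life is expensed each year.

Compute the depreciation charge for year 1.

Depreciable base = $403,980 − $95,300 = $308,680.
Annual expense = $308,680 / 8 = $38,585.

$38,585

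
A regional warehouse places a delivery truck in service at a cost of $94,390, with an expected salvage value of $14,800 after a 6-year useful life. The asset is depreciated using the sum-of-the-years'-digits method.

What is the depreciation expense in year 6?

Depreciable base = $94,390 − $14,800 = $79,590.
Sum of the years' digits = 6+5+4+3+2+1 = 21.
Year 1: $79,590 × 6/21 = $22,740. Book value $71,650.
Year 2: $79,590 × 5/21 = $18,950. Book value $52,700.
Year 3: $79,590 × 4/21 = $15,160. Book value $37,540.
Year 4: $79,590 × 3/21 = $11,370. Book value $26,170.
Year 5: $79,590 × 2/21 = $7,580. Book value $18,590.
Year 6: $79,590 × 1/21 = $3,790. Book value $14,800.

$3,790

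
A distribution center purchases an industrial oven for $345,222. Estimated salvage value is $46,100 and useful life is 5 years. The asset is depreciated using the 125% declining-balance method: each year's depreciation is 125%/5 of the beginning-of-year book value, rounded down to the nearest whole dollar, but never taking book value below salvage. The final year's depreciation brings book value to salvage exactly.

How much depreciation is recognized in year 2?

$64,729

Depreciable base = $345,222 − $46,100 = $299,122.
Year 1: ⌊$345,222 × 125%/5⌋ = $86,305. Book value $258,917.
Year 2: ⌊$258,917 × 125%/5⌋ = $64,729. Book value $194,188.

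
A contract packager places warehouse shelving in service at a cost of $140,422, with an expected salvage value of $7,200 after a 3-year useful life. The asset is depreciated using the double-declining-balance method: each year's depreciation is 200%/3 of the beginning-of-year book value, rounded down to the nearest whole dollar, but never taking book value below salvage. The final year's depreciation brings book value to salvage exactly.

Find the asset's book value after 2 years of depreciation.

$15,603

Depreciable base = $140,422 − $7,200 = $133,222.
Year 1: ⌊$140,422 × 200%/3⌋ = $93,614. Book value $46,808.
Year 2: ⌊$46,808 × 200%/3⌋ = $31,205. Book value $15,603.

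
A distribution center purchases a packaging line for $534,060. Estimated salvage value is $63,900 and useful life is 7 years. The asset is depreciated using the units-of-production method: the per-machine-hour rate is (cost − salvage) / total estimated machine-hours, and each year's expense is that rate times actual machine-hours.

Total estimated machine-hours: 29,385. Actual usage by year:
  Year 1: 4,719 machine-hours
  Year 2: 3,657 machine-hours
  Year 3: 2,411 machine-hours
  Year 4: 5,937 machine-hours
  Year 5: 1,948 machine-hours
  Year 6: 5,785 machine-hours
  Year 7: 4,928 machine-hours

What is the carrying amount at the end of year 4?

Depreciable base = $534,060 − $63,900 = $470,160.
Rate = $470,160 / 29,385 machine-hours = $16 per machine-hour.
Year 1: 4,719 × $16 = $75,504. Book value $458,556.
Year 2: 3,657 × $16 = $58,512. Book value $400,044.
Year 3: 2,411 × $16 = $38,576. Book value $361,468.
Year 4: 5,937 × $16 = $94,992. Book value $266,476.

$266,476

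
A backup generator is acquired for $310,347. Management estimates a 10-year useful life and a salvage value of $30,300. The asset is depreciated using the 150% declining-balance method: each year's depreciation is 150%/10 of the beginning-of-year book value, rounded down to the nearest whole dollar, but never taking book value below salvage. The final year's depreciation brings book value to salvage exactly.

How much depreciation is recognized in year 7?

Depreciable base = $310,347 − $30,300 = $280,047.
Year 1: ⌊$310,347 × 150%/10⌋ = $46,552. Book value $263,795.
Year 2: ⌊$263,795 × 150%/10⌋ = $39,569. Book value $224,226.
Year 3: ⌊$224,226 × 150%/10⌋ = $33,633. Book value $190,593.
Year 4: ⌊$190,593 × 150%/10⌋ = $28,588. Book value $162,005.
Year 5: ⌊$162,005 × 150%/10⌋ = $24,300. Book value $137,705.
Year 6: ⌊$137,705 × 150%/10⌋ = $20,655. Book value $117,050.
Year 7: ⌊$117,050 × 150%/10⌋ = $17,557. Book value $99,493.

$17,557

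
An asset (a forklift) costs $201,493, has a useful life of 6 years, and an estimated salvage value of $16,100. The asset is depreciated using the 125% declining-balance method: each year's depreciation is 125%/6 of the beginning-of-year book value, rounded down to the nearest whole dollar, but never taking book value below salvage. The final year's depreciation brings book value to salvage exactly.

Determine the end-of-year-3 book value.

$99,975

Depreciable base = $201,493 − $16,100 = $185,393.
Year 1: ⌊$201,493 × 125%/6⌋ = $41,977. Book value $159,516.
Year 2: ⌊$159,516 × 125%/6⌋ = $33,232. Book value $126,284.
Year 3: ⌊$126,284 × 125%/6⌋ = $26,309. Book value $99,975.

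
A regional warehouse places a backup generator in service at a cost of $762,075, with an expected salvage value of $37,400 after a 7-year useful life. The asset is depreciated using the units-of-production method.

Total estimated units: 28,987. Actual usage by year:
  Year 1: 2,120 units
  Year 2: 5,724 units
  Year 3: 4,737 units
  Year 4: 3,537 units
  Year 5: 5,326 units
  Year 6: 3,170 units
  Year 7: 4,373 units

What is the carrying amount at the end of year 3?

$447,550

Depreciable base = $762,075 − $37,400 = $724,675.
Rate = $724,675 / 28,987 units = $25 per unit.
Year 1: 2,120 × $25 = $53,000. Book value $709,075.
Year 2: 5,724 × $25 = $143,100. Book value $565,975.
Year 3: 4,737 × $25 = $118,425. Book value $447,550.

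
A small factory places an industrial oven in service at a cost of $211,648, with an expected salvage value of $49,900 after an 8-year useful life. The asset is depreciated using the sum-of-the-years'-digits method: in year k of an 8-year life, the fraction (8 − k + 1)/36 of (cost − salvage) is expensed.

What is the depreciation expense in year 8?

Depreciable base = $211,648 − $49,900 = $161,748.
Sum of the years' digits = 8+7+6+5+4+3+2+1 = 36.
Year 1: $161,748 × 8/36 = $35,944. Book value $175,704.
Year 2: $161,748 × 7/36 = $31,451. Book value $144,253.
Year 3: $161,748 × 6/36 = $26,958. Book value $117,295.
Year 4: $161,748 × 5/36 = $22,465. Book value $94,830.
Year 5: $161,748 × 4/36 = $17,972. Book value $76,858.
Year 6: $161,748 × 3/36 = $13,479. Book value $63,379.
Year 7: $161,748 × 2/36 = $8,986. Book value $54,393.
Year 8: $161,748 × 1/36 = $4,493. Book value $49,900.

$4,493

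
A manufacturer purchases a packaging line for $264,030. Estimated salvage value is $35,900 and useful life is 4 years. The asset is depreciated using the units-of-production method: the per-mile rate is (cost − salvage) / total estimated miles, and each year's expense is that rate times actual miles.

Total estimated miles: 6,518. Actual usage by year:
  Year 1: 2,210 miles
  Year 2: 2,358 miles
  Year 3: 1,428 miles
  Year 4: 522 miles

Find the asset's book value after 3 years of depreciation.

Depreciable base = $264,030 − $35,900 = $228,130.
Rate = $228,130 / 6,518 miles = $35 per mile.
Year 1: 2,210 × $35 = $77,350. Book value $186,680.
Year 2: 2,358 × $35 = $82,530. Book value $104,150.
Year 3: 1,428 × $35 = $49,980. Book value $54,170.

$54,170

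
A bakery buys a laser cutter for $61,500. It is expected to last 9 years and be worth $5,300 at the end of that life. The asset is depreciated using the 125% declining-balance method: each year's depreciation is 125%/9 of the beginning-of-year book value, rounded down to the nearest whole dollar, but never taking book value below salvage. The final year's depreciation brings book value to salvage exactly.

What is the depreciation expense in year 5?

$4,696

Depreciable base = $61,500 − $5,300 = $56,200.
Year 1: ⌊$61,500 × 125%/9⌋ = $8,541. Book value $52,959.
Year 2: ⌊$52,959 × 125%/9⌋ = $7,355. Book value $45,604.
Year 3: ⌊$45,604 × 125%/9⌋ = $6,333. Book value $39,271.
Year 4: ⌊$39,271 × 125%/9⌋ = $5,454. Book value $33,817.
Year 5: ⌊$33,817 × 125%/9⌋ = $4,696. Book value $29,121.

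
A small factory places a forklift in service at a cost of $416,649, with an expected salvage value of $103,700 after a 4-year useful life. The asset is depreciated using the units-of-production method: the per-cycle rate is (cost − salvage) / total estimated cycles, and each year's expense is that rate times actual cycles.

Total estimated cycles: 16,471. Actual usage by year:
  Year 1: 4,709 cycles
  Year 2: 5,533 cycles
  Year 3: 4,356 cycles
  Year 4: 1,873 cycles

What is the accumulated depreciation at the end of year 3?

$277,362

Depreciable base = $416,649 − $103,700 = $312,949.
Rate = $312,949 / 16,471 cycles = $19 per cycle.
Year 1: 4,709 × $19 = $89,471. Book value $327,178.
Year 2: 5,533 × $19 = $105,127. Book value $222,051.
Year 3: 4,356 × $19 = $82,764. Book value $139,287.
Accumulated through year 3 = $416,649 − $139,287 = $277,362.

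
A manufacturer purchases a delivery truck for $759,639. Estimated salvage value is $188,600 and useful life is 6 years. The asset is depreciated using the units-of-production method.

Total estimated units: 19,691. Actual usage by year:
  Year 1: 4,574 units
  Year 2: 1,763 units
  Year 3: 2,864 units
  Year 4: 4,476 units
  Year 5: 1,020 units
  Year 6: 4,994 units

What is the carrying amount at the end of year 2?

Depreciable base = $759,639 − $188,600 = $571,039.
Rate = $571,039 / 19,691 units = $29 per unit.
Year 1: 4,574 × $29 = $132,646. Book value $626,993.
Year 2: 1,763 × $29 = $51,127. Book value $575,866.

$575,866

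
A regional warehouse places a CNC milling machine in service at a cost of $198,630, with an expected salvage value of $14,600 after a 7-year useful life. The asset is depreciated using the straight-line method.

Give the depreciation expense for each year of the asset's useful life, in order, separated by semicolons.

$26,290; $26,290; $26,290; $26,290; $26,290; $26,290; $26,290

Depreciable base = $198,630 − $14,600 = $184,030.
Annual expense = $184,030 / 7 = $26,290.
End of year 1: book value $172,340.
End of year 2: book value $146,050.
End of year 3: book value $119,760.
End of year 4: book value $93,470.
End of year 5: book value $67,180.
End of year 6: book value $40,890.
End of year 7: book value $14,600.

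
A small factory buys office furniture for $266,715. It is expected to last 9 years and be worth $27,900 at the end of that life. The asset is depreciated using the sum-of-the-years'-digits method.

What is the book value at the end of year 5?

$80,970

Depreciable base = $266,715 − $27,900 = $238,815.
Sum of the years' digits = 9+8+7+6+5+4+3+2+1 = 45.
Year 1: $238,815 × 9/45 = $47,763. Book value $218,952.
Year 2: $238,815 × 8/45 = $42,456. Book value $176,496.
Year 3: $238,815 × 7/45 = $37,149. Book value $139,347.
Year 4: $238,815 × 6/45 = $31,842. Book value $107,505.
Year 5: $238,815 × 5/45 = $26,535. Book value $80,970.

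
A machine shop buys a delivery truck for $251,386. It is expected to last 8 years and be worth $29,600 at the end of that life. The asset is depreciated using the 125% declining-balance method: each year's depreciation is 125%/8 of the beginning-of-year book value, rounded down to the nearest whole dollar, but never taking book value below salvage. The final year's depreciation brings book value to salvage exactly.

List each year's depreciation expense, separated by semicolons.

$39,279; $33,141; $27,963; $23,594; $19,907; $16,797; $14,172; $46,933

Depreciable base = $251,386 − $29,600 = $221,786.
Year 1: ⌊$251,386 × 125%/8⌋ = $39,279. Book value $212,107.
Year 2: ⌊$212,107 × 125%/8⌋ = $33,141. Book value $178,966.
Year 3: ⌊$178,966 × 125%/8⌋ = $27,963. Book value $151,003.
Year 4: ⌊$151,003 × 125%/8⌋ = $23,594. Book value $127,409.
Year 5: ⌊$127,409 × 125%/8⌋ = $19,907. Book value $107,502.
Year 6: ⌊$107,502 × 125%/8⌋ = $16,797. Book value $90,705.
Year 7: ⌊$90,705 × 125%/8⌋ = $14,172. Book value $76,533.
Year 8 (final): $76,533 − $29,600 = $46,933. Book value $29,600.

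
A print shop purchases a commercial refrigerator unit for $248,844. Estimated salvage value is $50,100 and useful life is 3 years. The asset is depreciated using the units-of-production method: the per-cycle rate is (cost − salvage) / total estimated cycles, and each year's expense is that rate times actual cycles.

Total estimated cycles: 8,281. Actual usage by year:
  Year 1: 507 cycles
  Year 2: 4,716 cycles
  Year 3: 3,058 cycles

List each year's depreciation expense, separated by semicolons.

Depreciable base = $248,844 − $50,100 = $198,744.
Rate = $198,744 / 8,281 cycles = $24 per cycle.
Year 1: 507 × $24 = $12,168. Book value $236,676.
Year 2: 4,716 × $24 = $113,184. Book value $123,492.
Year 3: 3,058 × $24 = $73,392. Book value $50,100.

$12,168; $113,184; $73,392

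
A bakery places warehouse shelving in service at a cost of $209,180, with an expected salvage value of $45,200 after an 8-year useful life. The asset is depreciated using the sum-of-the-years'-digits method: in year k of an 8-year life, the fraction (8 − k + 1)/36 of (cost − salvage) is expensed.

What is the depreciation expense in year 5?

Depreciable base = $209,180 − $45,200 = $163,980.
Sum of the years' digits = 8+7+6+5+4+3+2+1 = 36.
Year 1: $163,980 × 8/36 = $36,440. Book value $172,740.
Year 2: $163,980 × 7/36 = $31,885. Book value $140,855.
Year 3: $163,980 × 6/36 = $27,330. Book value $113,525.
Year 4: $163,980 × 5/36 = $22,775. Book value $90,750.
Year 5: $163,980 × 4/36 = $18,220. Book value $72,530.

$18,220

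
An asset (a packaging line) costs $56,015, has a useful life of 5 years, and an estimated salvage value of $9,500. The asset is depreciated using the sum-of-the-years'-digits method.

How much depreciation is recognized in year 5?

$3,101

Depreciable base = $56,015 − $9,500 = $46,515.
Sum of the years' digits = 5+4+3+2+1 = 15.
Year 1: $46,515 × 5/15 = $15,505. Book value $40,510.
Year 2: $46,515 × 4/15 = $12,404. Book value $28,106.
Year 3: $46,515 × 3/15 = $9,303. Book value $18,803.
Year 4: $46,515 × 2/15 = $6,202. Book value $12,601.
Year 5: $46,515 × 1/15 = $3,101. Book value $9,500.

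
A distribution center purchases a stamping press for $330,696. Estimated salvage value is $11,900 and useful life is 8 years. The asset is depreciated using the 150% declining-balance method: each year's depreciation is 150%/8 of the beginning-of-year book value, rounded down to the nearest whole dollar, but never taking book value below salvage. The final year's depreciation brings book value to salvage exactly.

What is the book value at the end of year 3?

$177,379

Depreciable base = $330,696 − $11,900 = $318,796.
Year 1: ⌊$330,696 × 150%/8⌋ = $62,005. Book value $268,691.
Year 2: ⌊$268,691 × 150%/8⌋ = $50,379. Book value $218,312.
Year 3: ⌊$218,312 × 150%/8⌋ = $40,933. Book value $177,379.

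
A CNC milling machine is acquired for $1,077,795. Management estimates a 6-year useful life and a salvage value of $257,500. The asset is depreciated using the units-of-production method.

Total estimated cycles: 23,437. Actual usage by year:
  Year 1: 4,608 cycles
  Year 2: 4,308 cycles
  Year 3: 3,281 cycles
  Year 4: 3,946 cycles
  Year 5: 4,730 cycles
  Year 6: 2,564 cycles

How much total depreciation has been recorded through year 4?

Depreciable base = $1,077,795 − $257,500 = $820,295.
Rate = $820,295 / 23,437 cycles = $35 per cycle.
Year 1: 4,608 × $35 = $161,280. Book value $916,515.
Year 2: 4,308 × $35 = $150,780. Book value $765,735.
Year 3: 3,281 × $35 = $114,835. Book value $650,900.
Year 4: 3,946 × $35 = $138,110. Book value $512,790.
Accumulated through year 4 = $1,077,795 − $512,790 = $565,005.

$565,005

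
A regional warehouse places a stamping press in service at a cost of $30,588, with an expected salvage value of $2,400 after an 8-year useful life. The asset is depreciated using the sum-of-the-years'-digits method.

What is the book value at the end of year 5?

Depreciable base = $30,588 − $2,400 = $28,188.
Sum of the years' digits = 8+7+6+5+4+3+2+1 = 36.
Year 1: $28,188 × 8/36 = $6,264. Book value $24,324.
Year 2: $28,188 × 7/36 = $5,481. Book value $18,843.
Year 3: $28,188 × 6/36 = $4,698. Book value $14,145.
Year 4: $28,188 × 5/36 = $3,915. Book value $10,230.
Year 5: $28,188 × 4/36 = $3,132. Book value $7,098.

$7,098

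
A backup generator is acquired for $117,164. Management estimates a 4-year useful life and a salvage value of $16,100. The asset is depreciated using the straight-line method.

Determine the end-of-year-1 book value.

$91,898

Depreciable base = $117,164 − $16,100 = $101,064.
Annual expense = $101,064 / 4 = $25,266.
End of year 1: book value $91,898.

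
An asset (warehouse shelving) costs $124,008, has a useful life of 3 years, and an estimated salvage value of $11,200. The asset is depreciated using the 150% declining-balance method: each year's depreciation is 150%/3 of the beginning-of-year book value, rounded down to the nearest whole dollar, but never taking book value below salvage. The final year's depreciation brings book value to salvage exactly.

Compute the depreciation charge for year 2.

$31,002

Depreciable base = $124,008 − $11,200 = $112,808.
Year 1: ⌊$124,008 × 150%/3⌋ = $62,004. Book value $62,004.
Year 2: ⌊$62,004 × 150%/3⌋ = $31,002. Book value $31,002.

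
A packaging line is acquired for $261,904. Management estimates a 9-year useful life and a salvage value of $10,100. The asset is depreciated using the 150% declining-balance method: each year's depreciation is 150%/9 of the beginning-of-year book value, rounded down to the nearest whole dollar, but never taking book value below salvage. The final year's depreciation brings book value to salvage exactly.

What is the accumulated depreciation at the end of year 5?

$156,649

Depreciable base = $261,904 − $10,100 = $251,804.
Year 1: ⌊$261,904 × 150%/9⌋ = $43,650. Book value $218,254.
Year 2: ⌊$218,254 × 150%/9⌋ = $36,375. Book value $181,879.
Year 3: ⌊$181,879 × 150%/9⌋ = $30,313. Book value $151,566.
Year 4: ⌊$151,566 × 150%/9⌋ = $25,261. Book value $126,305.
Year 5: ⌊$126,305 × 150%/9⌋ = $21,050. Book value $105,255.
Accumulated through year 5 = $261,904 − $105,255 = $156,649.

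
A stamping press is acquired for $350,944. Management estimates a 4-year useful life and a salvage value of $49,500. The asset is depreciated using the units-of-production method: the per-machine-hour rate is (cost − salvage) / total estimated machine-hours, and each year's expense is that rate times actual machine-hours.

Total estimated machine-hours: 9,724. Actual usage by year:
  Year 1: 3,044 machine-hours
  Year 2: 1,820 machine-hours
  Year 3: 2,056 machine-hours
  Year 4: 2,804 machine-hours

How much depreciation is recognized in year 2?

Depreciable base = $350,944 − $49,500 = $301,444.
Rate = $301,444 / 9,724 machine-hours = $31 per machine-hour.
Year 1: 3,044 × $31 = $94,364. Book value $256,580.
Year 2: 1,820 × $31 = $56,420. Book value $200,160.

$56,420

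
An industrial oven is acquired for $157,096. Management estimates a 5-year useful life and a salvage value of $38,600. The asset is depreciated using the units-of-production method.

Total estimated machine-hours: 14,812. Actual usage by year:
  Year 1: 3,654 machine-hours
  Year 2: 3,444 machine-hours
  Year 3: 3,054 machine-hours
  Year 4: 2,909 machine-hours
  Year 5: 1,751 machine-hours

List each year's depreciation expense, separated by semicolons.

$29,232; $27,552; $24,432; $23,272; $14,008

Depreciable base = $157,096 − $38,600 = $118,496.
Rate = $118,496 / 14,812 machine-hours = $8 per machine-hour.
Year 1: 3,654 × $8 = $29,232. Book value $127,864.
Year 2: 3,444 × $8 = $27,552. Book value $100,312.
Year 3: 3,054 × $8 = $24,432. Book value $75,880.
Year 4: 2,909 × $8 = $23,272. Book value $52,608.
Year 5: 1,751 × $8 = $14,008. Book value $38,600.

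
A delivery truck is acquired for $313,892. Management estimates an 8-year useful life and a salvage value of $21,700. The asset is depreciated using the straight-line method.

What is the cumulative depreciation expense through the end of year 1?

$36,524

Depreciable base = $313,892 − $21,700 = $292,192.
Annual expense = $292,192 / 8 = $36,524.
End of year 1: book value $277,368.
Accumulated through year 1 = $313,892 − $277,368 = $36,524.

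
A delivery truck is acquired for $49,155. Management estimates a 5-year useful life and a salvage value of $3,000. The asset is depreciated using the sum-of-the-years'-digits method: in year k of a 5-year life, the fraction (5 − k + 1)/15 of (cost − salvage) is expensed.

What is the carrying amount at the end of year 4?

$6,077

Depreciable base = $49,155 − $3,000 = $46,155.
Sum of the years' digits = 5+4+3+2+1 = 15.
Year 1: $46,155 × 5/15 = $15,385. Book value $33,770.
Year 2: $46,155 × 4/15 = $12,308. Book value $21,462.
Year 3: $46,155 × 3/15 = $9,231. Book value $12,231.
Year 4: $46,155 × 2/15 = $6,154. Book value $6,077.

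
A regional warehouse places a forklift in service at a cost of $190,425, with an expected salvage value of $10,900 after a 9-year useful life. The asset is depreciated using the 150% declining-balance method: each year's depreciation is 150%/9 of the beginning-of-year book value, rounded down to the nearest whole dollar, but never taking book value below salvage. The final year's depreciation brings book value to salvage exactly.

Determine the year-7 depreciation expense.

Depreciable base = $190,425 − $10,900 = $179,525.
Year 1: ⌊$190,425 × 150%/9⌋ = $31,737. Book value $158,688.
Year 2: ⌊$158,688 × 150%/9⌋ = $26,448. Book value $132,240.
Year 3: ⌊$132,240 × 150%/9⌋ = $22,040. Book value $110,200.
Year 4: ⌊$110,200 × 150%/9⌋ = $18,366. Book value $91,834.
Year 5: ⌊$91,834 × 150%/9⌋ = $15,305. Book value $76,529.
Year 6: ⌊$76,529 × 150%/9⌋ = $12,754. Book value $63,775.
Year 7: ⌊$63,775 × 150%/9⌋ = $10,629. Book value $53,146.

$10,629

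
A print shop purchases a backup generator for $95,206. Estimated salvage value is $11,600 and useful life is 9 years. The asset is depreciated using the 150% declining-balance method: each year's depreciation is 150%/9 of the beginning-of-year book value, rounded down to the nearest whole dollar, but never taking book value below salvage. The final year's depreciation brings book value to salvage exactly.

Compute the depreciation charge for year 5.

$7,652

Depreciable base = $95,206 − $11,600 = $83,606.
Year 1: ⌊$95,206 × 150%/9⌋ = $15,867. Book value $79,339.
Year 2: ⌊$79,339 × 150%/9⌋ = $13,223. Book value $66,116.
Year 3: ⌊$66,116 × 150%/9⌋ = $11,019. Book value $55,097.
Year 4: ⌊$55,097 × 150%/9⌋ = $9,182. Book value $45,915.
Year 5: ⌊$45,915 × 150%/9⌋ = $7,652. Book value $38,263.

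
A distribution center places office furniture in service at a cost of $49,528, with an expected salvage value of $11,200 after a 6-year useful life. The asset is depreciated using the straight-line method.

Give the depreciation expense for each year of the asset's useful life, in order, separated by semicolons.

$6,388; $6,388; $6,388; $6,388; $6,388; $6,388

Depreciable base = $49,528 − $11,200 = $38,328.
Annual expense = $38,328 / 6 = $6,388.
End of year 1: book value $43,140.
End of year 2: book value $36,752.
End of year 3: book value $30,364.
End of year 4: book value $23,976.
End of year 5: book value $17,588.
End of year 6: book value $11,200.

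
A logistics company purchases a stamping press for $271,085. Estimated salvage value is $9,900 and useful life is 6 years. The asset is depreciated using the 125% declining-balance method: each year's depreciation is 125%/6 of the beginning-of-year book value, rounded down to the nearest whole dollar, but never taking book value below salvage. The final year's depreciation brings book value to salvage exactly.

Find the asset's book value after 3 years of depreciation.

Depreciable base = $271,085 − $9,900 = $261,185.
Year 1: ⌊$271,085 × 125%/6⌋ = $56,476. Book value $214,609.
Year 2: ⌊$214,609 × 125%/6⌋ = $44,710. Book value $169,899.
Year 3: ⌊$169,899 × 125%/6⌋ = $35,395. Book value $134,504.

$134,504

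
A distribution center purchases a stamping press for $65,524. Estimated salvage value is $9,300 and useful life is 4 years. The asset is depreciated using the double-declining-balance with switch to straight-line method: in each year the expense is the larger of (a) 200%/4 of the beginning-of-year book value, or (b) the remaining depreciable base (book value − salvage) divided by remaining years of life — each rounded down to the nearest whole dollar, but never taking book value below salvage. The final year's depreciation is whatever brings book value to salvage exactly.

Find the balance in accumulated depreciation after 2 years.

Depreciable base = $65,524 − $9,300 = $56,224.
Year 1: DB = ⌊$65,524 × 200%/4⌋ = $32,762; SL = ⌊$56,224/4⌋ = $14,056 → take DB $32,762. Book value $32,762.
Year 2: DB = ⌊$32,762 × 200%/4⌋ = $16,381; SL = ⌊$23,462/3⌋ = $7,820 → take DB $16,381. Book value $16,381.
Accumulated through year 2 = $65,524 − $16,381 = $49,143.

$49,143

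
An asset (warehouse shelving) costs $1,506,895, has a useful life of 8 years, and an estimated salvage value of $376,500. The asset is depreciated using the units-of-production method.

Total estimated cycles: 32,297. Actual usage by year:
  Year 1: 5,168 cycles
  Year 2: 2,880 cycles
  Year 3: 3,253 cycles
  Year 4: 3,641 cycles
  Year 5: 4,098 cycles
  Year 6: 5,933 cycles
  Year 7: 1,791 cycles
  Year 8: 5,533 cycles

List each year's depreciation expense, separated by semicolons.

$180,880; $100,800; $113,855; $127,435; $143,430; $207,655; $62,685; $193,655

Depreciable base = $1,506,895 − $376,500 = $1,130,395.
Rate = $1,130,395 / 32,297 cycles = $35 per cycle.
Year 1: 5,168 × $35 = $180,880. Book value $1,326,015.
Year 2: 2,880 × $35 = $100,800. Book value $1,225,215.
Year 3: 3,253 × $35 = $113,855. Book value $1,111,360.
Year 4: 3,641 × $35 = $127,435. Book value $983,925.
Year 5: 4,098 × $35 = $143,430. Book value $840,495.
Year 6: 5,933 × $35 = $207,655. Book value $632,840.
Year 7: 1,791 × $35 = $62,685. Book value $570,155.
Year 8: 5,533 × $35 = $193,655. Book value $376,500.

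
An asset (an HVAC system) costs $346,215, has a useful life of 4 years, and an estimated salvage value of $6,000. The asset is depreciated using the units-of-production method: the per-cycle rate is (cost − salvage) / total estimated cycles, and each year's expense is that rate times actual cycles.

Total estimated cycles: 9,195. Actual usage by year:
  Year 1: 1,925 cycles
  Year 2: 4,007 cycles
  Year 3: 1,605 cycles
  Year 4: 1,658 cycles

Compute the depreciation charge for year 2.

$148,259

Depreciable base = $346,215 − $6,000 = $340,215.
Rate = $340,215 / 9,195 cycles = $37 per cycle.
Year 1: 1,925 × $37 = $71,225. Book value $274,990.
Year 2: 4,007 × $37 = $148,259. Book value $126,731.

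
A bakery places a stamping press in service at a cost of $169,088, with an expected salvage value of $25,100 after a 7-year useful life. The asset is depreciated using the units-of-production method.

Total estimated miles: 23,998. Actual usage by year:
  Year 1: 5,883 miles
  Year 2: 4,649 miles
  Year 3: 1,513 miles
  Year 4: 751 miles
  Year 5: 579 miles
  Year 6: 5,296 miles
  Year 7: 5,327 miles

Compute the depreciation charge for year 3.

$9,078

Depreciable base = $169,088 − $25,100 = $143,988.
Rate = $143,988 / 23,998 miles = $6 per mile.
Year 1: 5,883 × $6 = $35,298. Book value $133,790.
Year 2: 4,649 × $6 = $27,894. Book value $105,896.
Year 3: 1,513 × $6 = $9,078. Book value $96,818.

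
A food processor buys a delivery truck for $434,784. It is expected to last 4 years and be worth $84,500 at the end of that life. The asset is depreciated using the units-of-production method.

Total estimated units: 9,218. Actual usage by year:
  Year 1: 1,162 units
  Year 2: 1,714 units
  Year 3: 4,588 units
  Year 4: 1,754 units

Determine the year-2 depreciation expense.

$65,132

Depreciable base = $434,784 − $84,500 = $350,284.
Rate = $350,284 / 9,218 units = $38 per unit.
Year 1: 1,162 × $38 = $44,156. Book value $390,628.
Year 2: 1,714 × $38 = $65,132. Book value $325,496.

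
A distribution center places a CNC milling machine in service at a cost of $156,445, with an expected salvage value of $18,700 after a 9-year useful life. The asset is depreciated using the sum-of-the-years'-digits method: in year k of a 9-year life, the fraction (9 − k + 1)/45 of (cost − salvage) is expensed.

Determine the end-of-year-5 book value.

Depreciable base = $156,445 − $18,700 = $137,745.
Sum of the years' digits = 9+8+7+6+5+4+3+2+1 = 45.
Year 1: $137,745 × 9/45 = $27,549. Book value $128,896.
Year 2: $137,745 × 8/45 = $24,488. Book value $104,408.
Year 3: $137,745 × 7/45 = $21,427. Book value $82,981.
Year 4: $137,745 × 6/45 = $18,366. Book value $64,615.
Year 5: $137,745 × 5/45 = $15,305. Book value $49,310.

$49,310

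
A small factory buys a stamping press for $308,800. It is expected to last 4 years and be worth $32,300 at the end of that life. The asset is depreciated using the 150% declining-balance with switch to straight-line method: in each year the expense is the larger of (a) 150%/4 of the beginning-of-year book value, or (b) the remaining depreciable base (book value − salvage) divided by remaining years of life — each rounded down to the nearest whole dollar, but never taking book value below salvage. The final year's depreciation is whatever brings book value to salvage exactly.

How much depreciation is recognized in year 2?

$72,375

Depreciable base = $308,800 − $32,300 = $276,500.
Year 1: DB = ⌊$308,800 × 150%/4⌋ = $115,800; SL = ⌊$276,500/4⌋ = $69,125 → take DB $115,800. Book value $193,000.
Year 2: DB = ⌊$193,000 × 150%/4⌋ = $72,375; SL = ⌊$160,700/3⌋ = $53,566 → take DB $72,375. Book value $120,625.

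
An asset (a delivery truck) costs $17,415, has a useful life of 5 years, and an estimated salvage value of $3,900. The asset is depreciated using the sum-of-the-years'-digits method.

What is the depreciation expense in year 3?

$2,703

Depreciable base = $17,415 − $3,900 = $13,515.
Sum of the years' digits = 5+4+3+2+1 = 15.
Year 1: $13,515 × 5/15 = $4,505. Book value $12,910.
Year 2: $13,515 × 4/15 = $3,604. Book value $9,306.
Year 3: $13,515 × 3/15 = $2,703. Book value $6,603.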